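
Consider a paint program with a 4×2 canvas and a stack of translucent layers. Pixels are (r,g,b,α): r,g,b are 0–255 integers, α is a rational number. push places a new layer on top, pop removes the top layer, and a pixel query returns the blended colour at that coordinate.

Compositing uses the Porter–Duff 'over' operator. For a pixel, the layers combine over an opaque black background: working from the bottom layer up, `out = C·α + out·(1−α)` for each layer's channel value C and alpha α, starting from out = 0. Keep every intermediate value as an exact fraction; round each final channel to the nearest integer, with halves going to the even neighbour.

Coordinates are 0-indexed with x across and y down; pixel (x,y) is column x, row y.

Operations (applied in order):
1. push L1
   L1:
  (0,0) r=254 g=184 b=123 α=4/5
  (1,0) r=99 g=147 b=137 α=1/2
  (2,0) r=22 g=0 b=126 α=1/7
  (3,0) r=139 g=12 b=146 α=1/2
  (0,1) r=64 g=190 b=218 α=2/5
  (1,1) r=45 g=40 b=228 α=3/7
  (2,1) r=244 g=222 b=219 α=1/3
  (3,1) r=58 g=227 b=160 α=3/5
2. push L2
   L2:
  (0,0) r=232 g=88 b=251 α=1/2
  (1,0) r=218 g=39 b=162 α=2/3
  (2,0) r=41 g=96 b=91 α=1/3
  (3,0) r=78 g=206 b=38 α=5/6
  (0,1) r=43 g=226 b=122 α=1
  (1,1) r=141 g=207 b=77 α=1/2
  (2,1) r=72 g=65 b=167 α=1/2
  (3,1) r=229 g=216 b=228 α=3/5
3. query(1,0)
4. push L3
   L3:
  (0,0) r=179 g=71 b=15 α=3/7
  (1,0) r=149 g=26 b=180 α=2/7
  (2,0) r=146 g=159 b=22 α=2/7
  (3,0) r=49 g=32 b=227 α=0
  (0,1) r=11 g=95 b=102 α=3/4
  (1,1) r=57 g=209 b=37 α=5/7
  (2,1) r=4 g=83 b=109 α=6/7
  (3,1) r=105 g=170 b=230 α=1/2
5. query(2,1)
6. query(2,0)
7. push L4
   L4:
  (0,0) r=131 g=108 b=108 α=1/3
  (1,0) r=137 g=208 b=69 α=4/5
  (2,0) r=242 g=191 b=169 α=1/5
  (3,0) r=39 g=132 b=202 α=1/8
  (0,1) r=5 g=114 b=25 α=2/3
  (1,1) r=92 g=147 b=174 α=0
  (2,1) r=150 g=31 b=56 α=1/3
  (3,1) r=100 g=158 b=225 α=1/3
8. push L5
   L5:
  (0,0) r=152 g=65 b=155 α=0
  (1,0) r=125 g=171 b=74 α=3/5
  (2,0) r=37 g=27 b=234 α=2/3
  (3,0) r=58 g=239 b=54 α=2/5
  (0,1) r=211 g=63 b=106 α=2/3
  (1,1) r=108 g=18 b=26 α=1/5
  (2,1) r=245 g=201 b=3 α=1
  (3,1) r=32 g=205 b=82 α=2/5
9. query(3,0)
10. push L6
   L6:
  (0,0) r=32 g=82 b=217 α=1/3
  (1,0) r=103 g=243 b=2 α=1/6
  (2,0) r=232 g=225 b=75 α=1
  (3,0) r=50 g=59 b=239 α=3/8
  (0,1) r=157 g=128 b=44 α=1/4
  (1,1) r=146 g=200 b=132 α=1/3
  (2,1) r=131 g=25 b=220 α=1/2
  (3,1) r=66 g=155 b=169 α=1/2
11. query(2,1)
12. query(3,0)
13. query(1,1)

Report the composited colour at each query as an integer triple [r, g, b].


query (1,0) [L1,L2] — begin 0,0,0
+L1 (α=1/2) → [99/2, 147/2, 137/2]
+L2 (α=2/3) → [971/6, 101/2, 785/6]
→ [162, 50, 131]

at x=2,y=1 over L1,L2,L3:
after L1 α=1/3: [244/3, 74, 73]
after L2 α=1/2: [230/3, 139/2, 120]
after L3 α=6/7: [302/21, 1135/14, 774/7]
= [14, 81, 111]

query (2,0) [L1,L2,L3] — begin 0,0,0
+L1 (α=1/7) → [22/7, 0, 18]
+L2 (α=1/3) → [331/21, 32, 127/3]
+L3 (α=2/7) → [7787/147, 478/7, 767/21]
= [53, 68, 37]

at x=3,y=0 over L1,L2,L3,L4,L5:
after L1 α=1/2: [139/2, 6, 73]
after L2 α=5/6: [919/12, 518/3, 263/6]
after L3 α=0: [919/12, 518/3, 263/6]
after L4 α=1/8: [6901/96, 2011/12, 3053/48]
after L5 α=2/5: [10613/160, 3923/20, 4781/80]
rounded: [66, 196, 60]

(2,1) stack=L1,L2,L3,L4,L5,L6; from [0,0,0]:
+L1 (α=1/3) → [244/3, 74, 73]
+L2 (α=1/2) → [230/3, 139/2, 120]
+L3 (α=6/7) → [302/21, 1135/14, 774/7]
+L4 (α=1/3) → [3754/63, 1352/21, 1940/21]
+L5 (α=1) → [245, 201, 3]
+L6 (α=1/2) → [188, 113, 223/2]
→ [188, 113, 112]

query (3,0) [L1,L2,L3,L4,L5,L6] — begin 0,0,0
after L1 α=1/2: [139/2, 6, 73]
after L2 α=5/6: [919/12, 518/3, 263/6]
after L3 α=0: [919/12, 518/3, 263/6]
after L4 α=1/8: [6901/96, 2011/12, 3053/48]
after L5 α=2/5: [10613/160, 3923/20, 4781/80]
after L6 α=3/8: [15413/256, 4631/32, 16253/128]
rounded: [60, 145, 127]

query (1,1) [L1,L2,L3,L4,L5,L6] — begin 0,0,0
after L1 α=3/7: [135/7, 120/7, 684/7]
after L2 α=1/2: [561/7, 1569/14, 1223/14]
after L3 α=5/7: [3117/49, 8884/49, 2518/49]
after L4 α=0: [3117/49, 8884/49, 2518/49]
after L5 α=1/5: [3552/49, 36418/245, 11346/245]
after L6 α=1/3: [14258/147, 40612/245, 18344/245]
= [97, 166, 75]


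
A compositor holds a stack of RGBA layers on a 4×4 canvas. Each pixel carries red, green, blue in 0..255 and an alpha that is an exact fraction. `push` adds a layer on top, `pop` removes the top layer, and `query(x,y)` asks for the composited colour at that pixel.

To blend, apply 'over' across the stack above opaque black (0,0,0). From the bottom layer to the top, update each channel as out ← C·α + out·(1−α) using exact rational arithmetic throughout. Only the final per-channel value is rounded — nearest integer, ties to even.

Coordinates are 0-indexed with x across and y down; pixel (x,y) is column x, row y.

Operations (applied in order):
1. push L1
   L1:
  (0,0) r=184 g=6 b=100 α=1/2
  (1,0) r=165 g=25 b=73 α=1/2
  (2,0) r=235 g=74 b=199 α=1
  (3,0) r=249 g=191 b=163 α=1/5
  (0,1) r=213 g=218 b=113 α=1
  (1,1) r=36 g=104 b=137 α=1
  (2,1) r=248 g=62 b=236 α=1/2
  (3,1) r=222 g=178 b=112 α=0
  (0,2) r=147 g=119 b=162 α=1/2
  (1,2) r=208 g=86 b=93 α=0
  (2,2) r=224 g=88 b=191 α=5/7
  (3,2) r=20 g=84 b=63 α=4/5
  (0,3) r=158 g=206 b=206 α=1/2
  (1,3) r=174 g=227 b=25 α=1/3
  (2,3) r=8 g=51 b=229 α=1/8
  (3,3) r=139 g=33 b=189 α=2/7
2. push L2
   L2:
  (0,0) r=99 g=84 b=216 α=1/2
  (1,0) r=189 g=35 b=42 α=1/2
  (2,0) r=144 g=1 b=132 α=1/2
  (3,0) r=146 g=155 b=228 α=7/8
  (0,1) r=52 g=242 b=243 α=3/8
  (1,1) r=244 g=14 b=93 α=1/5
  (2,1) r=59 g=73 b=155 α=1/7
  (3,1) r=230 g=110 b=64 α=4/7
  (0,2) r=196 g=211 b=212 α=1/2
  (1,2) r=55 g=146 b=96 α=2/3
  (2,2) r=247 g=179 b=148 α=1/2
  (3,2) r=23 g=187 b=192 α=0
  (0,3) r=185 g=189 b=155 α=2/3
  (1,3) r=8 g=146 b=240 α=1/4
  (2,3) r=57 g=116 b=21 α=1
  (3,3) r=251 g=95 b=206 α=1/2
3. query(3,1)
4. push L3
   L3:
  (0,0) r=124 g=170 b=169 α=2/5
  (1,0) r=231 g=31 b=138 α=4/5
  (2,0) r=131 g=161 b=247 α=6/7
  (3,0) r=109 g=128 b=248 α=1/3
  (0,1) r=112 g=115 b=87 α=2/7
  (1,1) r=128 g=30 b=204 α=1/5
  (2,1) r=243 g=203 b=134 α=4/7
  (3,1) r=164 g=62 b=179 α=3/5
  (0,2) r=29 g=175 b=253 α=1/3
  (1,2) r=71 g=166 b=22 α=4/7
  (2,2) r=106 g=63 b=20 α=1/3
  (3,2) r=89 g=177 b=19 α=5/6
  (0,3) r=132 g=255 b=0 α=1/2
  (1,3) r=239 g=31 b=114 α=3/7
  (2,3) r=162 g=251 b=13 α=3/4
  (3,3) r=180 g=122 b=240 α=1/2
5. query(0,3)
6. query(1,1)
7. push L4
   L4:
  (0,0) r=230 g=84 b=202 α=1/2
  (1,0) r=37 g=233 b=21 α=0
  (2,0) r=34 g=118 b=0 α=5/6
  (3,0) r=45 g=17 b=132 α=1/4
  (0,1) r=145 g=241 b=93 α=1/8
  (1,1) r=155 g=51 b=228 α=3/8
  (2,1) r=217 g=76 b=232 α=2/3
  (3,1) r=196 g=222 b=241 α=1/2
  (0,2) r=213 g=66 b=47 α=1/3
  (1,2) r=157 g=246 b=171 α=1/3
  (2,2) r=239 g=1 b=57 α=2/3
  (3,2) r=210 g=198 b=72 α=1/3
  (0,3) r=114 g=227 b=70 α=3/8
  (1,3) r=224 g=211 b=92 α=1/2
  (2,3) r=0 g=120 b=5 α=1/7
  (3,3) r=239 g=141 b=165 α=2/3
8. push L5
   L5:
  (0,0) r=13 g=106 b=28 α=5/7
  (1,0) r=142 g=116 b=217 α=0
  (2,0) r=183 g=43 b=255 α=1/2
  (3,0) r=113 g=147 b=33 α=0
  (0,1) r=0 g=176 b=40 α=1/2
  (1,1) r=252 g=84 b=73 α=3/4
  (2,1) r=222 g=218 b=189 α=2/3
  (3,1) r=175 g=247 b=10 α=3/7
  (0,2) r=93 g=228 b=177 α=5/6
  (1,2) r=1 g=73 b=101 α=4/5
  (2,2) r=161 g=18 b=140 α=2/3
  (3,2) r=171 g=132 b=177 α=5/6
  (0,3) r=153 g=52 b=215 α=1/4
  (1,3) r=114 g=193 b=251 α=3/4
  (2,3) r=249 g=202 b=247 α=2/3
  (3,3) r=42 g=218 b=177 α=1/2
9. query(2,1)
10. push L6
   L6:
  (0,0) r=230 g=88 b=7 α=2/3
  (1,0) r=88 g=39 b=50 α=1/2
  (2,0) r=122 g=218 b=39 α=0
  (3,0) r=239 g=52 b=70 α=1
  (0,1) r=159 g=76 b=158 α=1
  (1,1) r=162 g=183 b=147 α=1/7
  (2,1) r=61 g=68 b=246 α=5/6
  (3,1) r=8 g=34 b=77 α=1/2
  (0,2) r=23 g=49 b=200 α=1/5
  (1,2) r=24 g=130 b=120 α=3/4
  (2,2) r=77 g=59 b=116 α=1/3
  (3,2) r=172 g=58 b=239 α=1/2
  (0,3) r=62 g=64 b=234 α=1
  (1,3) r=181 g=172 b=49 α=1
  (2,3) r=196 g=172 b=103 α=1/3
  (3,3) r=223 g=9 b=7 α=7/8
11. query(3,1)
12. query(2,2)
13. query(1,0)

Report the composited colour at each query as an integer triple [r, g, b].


(3,1) stack=L1,L2; from [0,0,0]:
+L1 (α=0) → [0, 0, 0]
+L2 (α=4/7) → [920/7, 440/7, 256/7]
→ [131, 63, 37]

at x=0,y=3 over L1,L2,L3:
L1 α=1/2: [79, 103, 103]
L2 α=2/3: [449/3, 481/3, 413/3]
L3 α=1/2: [845/6, 623/3, 413/6]
→ [141, 208, 69]

at x=1,y=1 over L1,L2,L3:
+L1 (α=1) → [36, 104, 137]
+L2 (α=1/5) → [388/5, 86, 641/5]
+L3 (α=1/5) → [2192/25, 374/5, 3584/25]
rounded: [88, 75, 143]

(2,1) stack=L1,L2,L3,L4,L5; from [0,0,0]:
after L1 α=1/2: [124, 31, 118]
after L2 α=1/7: [803/7, 37, 863/7]
after L3 α=4/7: [9213/49, 923/7, 6341/49]
after L4 α=2/3: [30479/147, 1987/21, 29077/147]
after L5 α=2/3: [95747/441, 11143/63, 84643/441]
rounded: [217, 177, 192]

(3,1) stack=L1,L2,L3,L4,L5,L6; from [0,0,0]:
after L1 α=0: [0, 0, 0]
after L2 α=4/7: [920/7, 440/7, 256/7]
after L3 α=3/5: [5284/35, 2182/35, 4271/35]
after L4 α=1/2: [6072/35, 4976/35, 6353/35]
after L5 α=3/7: [42663/245, 45839/245, 26462/245]
after L6 α=1/2: [44623/490, 54169/490, 45327/490]
→ [91, 111, 93]

at x=2,y=2 over L1,L2,L3,L4,L5,L6:
L1 α=5/7: [160, 440/7, 955/7]
L2 α=1/2: [407/2, 1693/14, 1991/14]
L3 α=1/3: [171, 2134/21, 2131/21]
L4 α=2/3: [649/3, 2176/63, 4525/63]
L5 α=2/3: [1615/9, 4444/189, 22165/189]
L6 α=1/3: [3923/27, 20039/567, 66254/567]
= [145, 35, 117]

query (1,0) [L1,L2,L3,L4,L5,L6] — begin 0,0,0
L1 α=1/2: [165/2, 25/2, 73/2]
L2 α=1/2: [543/4, 95/4, 157/4]
L3 α=4/5: [4239/20, 591/20, 473/4]
L4 α=0: [4239/20, 591/20, 473/4]
L5 α=0: [4239/20, 591/20, 473/4]
L6 α=1/2: [5999/40, 1371/40, 673/8]
rounded: [150, 34, 84]


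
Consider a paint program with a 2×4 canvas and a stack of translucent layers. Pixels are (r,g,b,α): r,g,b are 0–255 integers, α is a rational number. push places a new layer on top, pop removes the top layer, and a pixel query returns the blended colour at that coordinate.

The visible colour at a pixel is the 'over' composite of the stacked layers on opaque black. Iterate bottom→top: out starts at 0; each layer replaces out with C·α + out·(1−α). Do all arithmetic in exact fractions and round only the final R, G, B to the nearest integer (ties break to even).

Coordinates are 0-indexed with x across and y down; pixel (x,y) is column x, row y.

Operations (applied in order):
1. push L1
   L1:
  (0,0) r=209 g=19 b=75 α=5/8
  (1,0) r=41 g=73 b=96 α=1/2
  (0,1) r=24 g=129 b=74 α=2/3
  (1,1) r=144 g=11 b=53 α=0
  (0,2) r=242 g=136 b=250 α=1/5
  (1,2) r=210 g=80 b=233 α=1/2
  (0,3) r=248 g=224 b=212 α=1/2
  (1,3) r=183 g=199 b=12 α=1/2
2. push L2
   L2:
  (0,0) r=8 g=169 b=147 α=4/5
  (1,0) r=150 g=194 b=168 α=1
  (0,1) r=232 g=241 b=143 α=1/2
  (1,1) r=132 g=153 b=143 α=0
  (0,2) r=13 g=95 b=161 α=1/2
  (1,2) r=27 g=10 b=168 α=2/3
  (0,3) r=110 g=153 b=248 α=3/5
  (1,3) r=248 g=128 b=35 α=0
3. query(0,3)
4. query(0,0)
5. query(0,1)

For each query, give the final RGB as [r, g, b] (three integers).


at x=0,y=3 over L1,L2:
after L1 α=1/2: [124, 112, 106]
after L2 α=3/5: [578/5, 683/5, 956/5]
= [116, 137, 191]

(0,0) stack=L1,L2; from [0,0,0]:
after L1 α=5/8: [1045/8, 95/8, 375/8]
after L2 α=4/5: [1301/40, 5503/40, 5079/40]
rounded: [33, 138, 127]

(0,1) stack=L1,L2; from [0,0,0]:
L1 α=2/3: [16, 86, 148/3]
L2 α=1/2: [124, 327/2, 577/6]
rounded: [124, 164, 96]


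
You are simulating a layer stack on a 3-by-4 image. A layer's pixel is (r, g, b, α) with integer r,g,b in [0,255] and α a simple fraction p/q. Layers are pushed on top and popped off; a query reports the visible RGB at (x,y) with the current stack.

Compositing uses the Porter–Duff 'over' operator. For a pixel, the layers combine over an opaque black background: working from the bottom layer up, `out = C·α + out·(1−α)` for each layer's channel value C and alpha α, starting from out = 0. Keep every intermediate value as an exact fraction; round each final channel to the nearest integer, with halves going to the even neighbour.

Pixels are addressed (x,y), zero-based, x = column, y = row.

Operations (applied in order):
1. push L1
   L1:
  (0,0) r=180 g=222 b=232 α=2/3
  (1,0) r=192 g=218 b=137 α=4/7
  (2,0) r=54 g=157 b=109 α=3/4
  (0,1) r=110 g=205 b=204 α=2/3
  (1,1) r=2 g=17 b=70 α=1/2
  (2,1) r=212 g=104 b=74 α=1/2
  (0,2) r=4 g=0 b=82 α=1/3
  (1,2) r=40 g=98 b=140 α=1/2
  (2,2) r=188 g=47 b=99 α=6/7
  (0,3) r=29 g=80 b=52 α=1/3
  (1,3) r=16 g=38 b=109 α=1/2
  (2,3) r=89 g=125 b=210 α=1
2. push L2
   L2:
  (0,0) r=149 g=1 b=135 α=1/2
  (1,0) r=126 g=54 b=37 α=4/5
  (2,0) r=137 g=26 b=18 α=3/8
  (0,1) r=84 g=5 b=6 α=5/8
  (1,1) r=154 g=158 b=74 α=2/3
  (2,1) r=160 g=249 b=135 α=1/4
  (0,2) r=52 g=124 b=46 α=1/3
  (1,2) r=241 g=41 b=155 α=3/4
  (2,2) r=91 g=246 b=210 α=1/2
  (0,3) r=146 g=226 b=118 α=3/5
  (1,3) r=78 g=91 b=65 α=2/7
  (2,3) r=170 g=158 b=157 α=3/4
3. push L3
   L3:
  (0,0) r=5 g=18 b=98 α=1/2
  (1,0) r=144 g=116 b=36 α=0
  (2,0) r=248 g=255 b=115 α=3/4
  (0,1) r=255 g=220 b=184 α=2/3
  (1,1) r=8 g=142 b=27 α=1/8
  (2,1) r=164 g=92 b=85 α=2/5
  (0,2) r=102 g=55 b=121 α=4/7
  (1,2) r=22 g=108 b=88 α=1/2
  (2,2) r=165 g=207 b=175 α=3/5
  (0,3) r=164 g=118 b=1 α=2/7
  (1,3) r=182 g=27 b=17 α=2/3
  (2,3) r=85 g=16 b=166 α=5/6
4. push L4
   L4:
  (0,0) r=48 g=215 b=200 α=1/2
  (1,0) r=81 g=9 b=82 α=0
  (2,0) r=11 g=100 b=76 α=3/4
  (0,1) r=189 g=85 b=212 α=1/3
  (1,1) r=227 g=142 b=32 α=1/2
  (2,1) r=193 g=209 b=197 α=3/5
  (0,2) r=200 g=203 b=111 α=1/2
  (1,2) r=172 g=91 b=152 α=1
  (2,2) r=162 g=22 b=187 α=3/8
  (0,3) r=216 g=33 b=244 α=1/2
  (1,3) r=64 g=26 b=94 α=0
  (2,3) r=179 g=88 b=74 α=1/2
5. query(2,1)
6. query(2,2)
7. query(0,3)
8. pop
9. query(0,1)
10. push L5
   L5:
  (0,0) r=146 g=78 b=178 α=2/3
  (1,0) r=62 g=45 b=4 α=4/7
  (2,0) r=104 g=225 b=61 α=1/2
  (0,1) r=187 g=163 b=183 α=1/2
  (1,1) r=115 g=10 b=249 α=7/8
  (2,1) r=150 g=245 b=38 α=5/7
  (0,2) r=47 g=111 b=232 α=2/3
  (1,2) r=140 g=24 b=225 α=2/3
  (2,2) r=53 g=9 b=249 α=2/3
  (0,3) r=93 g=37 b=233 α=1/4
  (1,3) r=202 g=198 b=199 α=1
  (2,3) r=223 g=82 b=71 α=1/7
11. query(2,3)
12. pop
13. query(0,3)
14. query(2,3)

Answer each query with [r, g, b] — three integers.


query (2,1) [L1,L2,L3,L4] — begin 0,0,0
L1 α=1/2: [106, 52, 37]
L2 α=1/4: [239/2, 405/4, 123/2]
L3 α=2/5: [1373/10, 1951/20, 709/10]
L4 α=3/5: [4268/25, 8221/50, 3664/25]
→ [171, 164, 147]

(2,2) stack=L1,L2,L3,L4; from [0,0,0]:
after L1 α=6/7: [1128/7, 282/7, 594/7]
after L2 α=1/2: [1765/14, 1002/7, 1032/7]
after L3 α=3/5: [1046/7, 6351/35, 5739/35]
after L4 α=3/8: [1079/7, 6813/56, 4833/28]
→ [154, 122, 173]

(0,3) stack=L1,L2,L3,L4; from [0,0,0]:
+L1 (α=1/3) → [29/3, 80/3, 52/3]
+L2 (α=3/5) → [1372/15, 2194/15, 1166/15]
+L3 (α=2/7) → [2356/21, 2902/21, 1172/21]
+L4 (α=1/2) → [3446/21, 3595/42, 3148/21]
rounded: [164, 86, 150]

at x=0,y=1 over L1,L2,L3:
+L1 (α=2/3) → [220/3, 410/3, 136]
+L2 (α=5/8) → [80, 435/8, 219/4]
+L3 (α=2/3) → [590/3, 3955/24, 1691/12]
= [197, 165, 141]

at x=2,y=3 over L1,L2,L3,L5:
after L1 α=1: [89, 125, 210]
after L2 α=3/4: [599/4, 599/4, 681/4]
after L3 α=5/6: [2299/24, 919/24, 4001/24]
after L5 α=1/7: [3191/28, 1247/28, 4285/28]
→ [114, 45, 153]

query (0,3) [L1,L2,L3] — begin 0,0,0
after L1 α=1/3: [29/3, 80/3, 52/3]
after L2 α=3/5: [1372/15, 2194/15, 1166/15]
after L3 α=2/7: [2356/21, 2902/21, 1172/21]
rounded: [112, 138, 56]

query (2,3) [L1,L2,L3] — begin 0,0,0
+L1 (α=1) → [89, 125, 210]
+L2 (α=3/4) → [599/4, 599/4, 681/4]
+L3 (α=5/6) → [2299/24, 919/24, 4001/24]
→ [96, 38, 167]


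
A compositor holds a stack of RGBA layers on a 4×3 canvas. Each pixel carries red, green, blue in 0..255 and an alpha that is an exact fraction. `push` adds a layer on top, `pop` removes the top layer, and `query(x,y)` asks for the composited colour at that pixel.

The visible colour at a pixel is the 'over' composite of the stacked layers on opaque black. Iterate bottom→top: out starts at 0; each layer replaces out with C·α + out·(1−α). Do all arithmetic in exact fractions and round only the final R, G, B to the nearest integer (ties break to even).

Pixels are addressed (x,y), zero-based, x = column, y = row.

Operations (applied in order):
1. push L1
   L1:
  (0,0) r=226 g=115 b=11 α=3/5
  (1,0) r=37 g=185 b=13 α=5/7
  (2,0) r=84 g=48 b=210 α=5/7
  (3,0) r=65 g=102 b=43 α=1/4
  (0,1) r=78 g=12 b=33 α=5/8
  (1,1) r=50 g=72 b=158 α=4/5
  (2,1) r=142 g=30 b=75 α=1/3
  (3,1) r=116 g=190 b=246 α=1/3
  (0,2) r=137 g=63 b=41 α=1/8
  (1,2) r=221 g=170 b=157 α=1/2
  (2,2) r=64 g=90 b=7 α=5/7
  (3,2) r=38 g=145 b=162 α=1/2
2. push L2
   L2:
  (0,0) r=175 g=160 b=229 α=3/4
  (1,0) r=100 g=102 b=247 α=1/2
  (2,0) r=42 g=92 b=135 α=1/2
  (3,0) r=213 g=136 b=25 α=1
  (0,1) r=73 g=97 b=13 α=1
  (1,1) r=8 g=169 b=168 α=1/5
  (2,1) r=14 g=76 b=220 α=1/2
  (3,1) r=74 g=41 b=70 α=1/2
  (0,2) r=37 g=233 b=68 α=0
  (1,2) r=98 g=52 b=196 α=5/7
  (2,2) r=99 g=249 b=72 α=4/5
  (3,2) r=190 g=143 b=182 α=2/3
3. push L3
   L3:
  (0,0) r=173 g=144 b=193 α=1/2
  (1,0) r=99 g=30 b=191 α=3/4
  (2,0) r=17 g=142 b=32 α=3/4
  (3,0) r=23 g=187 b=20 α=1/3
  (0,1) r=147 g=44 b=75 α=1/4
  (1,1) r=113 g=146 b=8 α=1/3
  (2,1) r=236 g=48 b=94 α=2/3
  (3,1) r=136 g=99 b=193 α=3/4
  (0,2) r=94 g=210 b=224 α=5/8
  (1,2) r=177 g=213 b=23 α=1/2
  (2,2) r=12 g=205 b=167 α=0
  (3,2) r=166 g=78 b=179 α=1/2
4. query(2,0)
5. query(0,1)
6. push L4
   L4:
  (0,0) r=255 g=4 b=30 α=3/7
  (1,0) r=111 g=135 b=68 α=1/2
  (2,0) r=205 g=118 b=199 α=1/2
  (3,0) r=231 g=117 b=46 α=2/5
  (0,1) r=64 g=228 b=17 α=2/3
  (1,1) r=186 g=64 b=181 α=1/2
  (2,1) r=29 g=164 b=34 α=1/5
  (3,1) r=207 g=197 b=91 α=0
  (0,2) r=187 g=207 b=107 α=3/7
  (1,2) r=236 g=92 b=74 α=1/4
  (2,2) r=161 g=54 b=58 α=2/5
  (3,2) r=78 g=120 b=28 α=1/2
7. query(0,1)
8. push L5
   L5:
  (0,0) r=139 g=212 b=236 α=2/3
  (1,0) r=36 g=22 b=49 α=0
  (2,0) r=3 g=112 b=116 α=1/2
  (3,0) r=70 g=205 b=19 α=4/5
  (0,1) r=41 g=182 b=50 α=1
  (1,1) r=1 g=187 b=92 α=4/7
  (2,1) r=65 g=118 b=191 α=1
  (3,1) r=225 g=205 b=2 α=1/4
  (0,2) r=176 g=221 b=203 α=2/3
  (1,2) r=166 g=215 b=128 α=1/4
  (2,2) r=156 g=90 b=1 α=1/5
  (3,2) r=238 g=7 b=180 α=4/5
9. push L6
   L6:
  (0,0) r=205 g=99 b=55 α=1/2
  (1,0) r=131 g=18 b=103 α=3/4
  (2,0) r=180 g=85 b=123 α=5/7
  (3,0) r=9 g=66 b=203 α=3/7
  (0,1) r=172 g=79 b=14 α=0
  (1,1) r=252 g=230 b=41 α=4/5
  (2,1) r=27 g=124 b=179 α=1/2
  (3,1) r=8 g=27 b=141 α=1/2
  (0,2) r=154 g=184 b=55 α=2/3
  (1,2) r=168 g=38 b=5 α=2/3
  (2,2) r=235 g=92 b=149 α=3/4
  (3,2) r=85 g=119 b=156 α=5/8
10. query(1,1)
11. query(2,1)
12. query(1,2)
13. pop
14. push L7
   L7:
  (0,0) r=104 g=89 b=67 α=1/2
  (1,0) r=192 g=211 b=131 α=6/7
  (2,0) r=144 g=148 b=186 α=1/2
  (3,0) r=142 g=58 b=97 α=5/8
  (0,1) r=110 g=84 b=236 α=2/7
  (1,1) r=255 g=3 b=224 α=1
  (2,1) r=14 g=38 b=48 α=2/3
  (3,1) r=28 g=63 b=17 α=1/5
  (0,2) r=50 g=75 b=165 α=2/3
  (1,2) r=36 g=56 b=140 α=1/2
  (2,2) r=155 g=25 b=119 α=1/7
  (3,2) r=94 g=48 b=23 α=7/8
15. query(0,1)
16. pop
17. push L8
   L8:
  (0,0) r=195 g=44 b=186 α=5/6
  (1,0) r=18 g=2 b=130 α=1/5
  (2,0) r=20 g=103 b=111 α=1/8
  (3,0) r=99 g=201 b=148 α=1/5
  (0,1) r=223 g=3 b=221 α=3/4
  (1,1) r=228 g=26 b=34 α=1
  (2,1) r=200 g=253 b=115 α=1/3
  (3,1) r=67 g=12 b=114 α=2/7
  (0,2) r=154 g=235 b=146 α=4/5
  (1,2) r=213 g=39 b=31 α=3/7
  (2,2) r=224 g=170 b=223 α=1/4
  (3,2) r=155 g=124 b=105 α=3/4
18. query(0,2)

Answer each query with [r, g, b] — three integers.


query (2,0) [L1,L2,L3] — begin 0,0,0
L1 α=5/7: [60, 240/7, 150]
L2 α=1/2: [51, 442/7, 285/2]
L3 α=3/4: [51/2, 856/7, 477/8]
rounded: [26, 122, 60]

(0,1) stack=L1,L2,L3; from [0,0,0]:
L1 α=5/8: [195/4, 15/2, 165/8]
L2 α=1: [73, 97, 13]
L3 α=1/4: [183/2, 335/4, 57/2]
= [92, 84, 28]

query (0,1) [L1,L2,L3,L4] — begin 0,0,0
L1 α=5/8: [195/4, 15/2, 165/8]
L2 α=1: [73, 97, 13]
L3 α=1/4: [183/2, 335/4, 57/2]
L4 α=2/3: [439/6, 2159/12, 125/6]
= [73, 180, 21]

(1,1) stack=L1,L2,L3,L4,L5,L6; from [0,0,0]:
+L1 (α=4/5) → [40, 288/5, 632/5]
+L2 (α=1/5) → [168/5, 1997/25, 3368/25]
+L3 (α=1/3) → [901/15, 2548/25, 2312/25]
+L4 (α=1/2) → [3691/30, 2074/25, 6837/50]
+L5 (α=4/7) → [533/10, 24922/175, 38911/350]
+L6 (α=4/5) → [10613/50, 185922/875, 96311/1750]
rounded: [212, 212, 55]

(2,1) stack=L1,L2,L3,L4,L5,L6; from [0,0,0]:
+L1 (α=1/3) → [142/3, 10, 25]
+L2 (α=1/2) → [92/3, 43, 245/2]
+L3 (α=2/3) → [1508/9, 139/3, 207/2]
+L4 (α=1/5) → [6293/45, 1048/15, 448/5]
+L5 (α=1) → [65, 118, 191]
+L6 (α=1/2) → [46, 121, 185]
= [46, 121, 185]

at x=1,y=2 over L1,L2,L3,L4,L5,L6:
+L1 (α=1/2) → [221/2, 85, 157/2]
+L2 (α=5/7) → [711/7, 430/7, 1137/7]
+L3 (α=1/2) → [975/7, 1921/14, 649/7]
+L4 (α=1/4) → [4577/28, 7051/56, 2465/28]
+L5 (α=1/4) → [18379/112, 33193/224, 10979/112]
+L6 (α=2/3) → [56011/336, 16739/224, 4033/112]
→ [167, 75, 36]

(0,1) stack=L1,L2,L3,L4,L5,L7; from [0,0,0]:
+L1 (α=5/8) → [195/4, 15/2, 165/8]
+L2 (α=1) → [73, 97, 13]
+L3 (α=1/4) → [183/2, 335/4, 57/2]
+L4 (α=2/3) → [439/6, 2159/12, 125/6]
+L5 (α=1) → [41, 182, 50]
+L7 (α=2/7) → [425/7, 154, 722/7]
→ [61, 154, 103]

query (0,2) [L1,L2,L3,L4,L5,L8] — begin 0,0,0
+L1 (α=1/8) → [137/8, 63/8, 41/8]
+L2 (α=0) → [137/8, 63/8, 41/8]
+L3 (α=5/8) → [4171/64, 8589/64, 9083/64]
+L4 (α=3/7) → [13147/112, 18525/112, 14219/112]
+L5 (α=2/3) → [52571/336, 68029/336, 19897/112]
+L8 (α=4/5) → [259547/1680, 383869/1680, 17061/112]
→ [154, 228, 152]


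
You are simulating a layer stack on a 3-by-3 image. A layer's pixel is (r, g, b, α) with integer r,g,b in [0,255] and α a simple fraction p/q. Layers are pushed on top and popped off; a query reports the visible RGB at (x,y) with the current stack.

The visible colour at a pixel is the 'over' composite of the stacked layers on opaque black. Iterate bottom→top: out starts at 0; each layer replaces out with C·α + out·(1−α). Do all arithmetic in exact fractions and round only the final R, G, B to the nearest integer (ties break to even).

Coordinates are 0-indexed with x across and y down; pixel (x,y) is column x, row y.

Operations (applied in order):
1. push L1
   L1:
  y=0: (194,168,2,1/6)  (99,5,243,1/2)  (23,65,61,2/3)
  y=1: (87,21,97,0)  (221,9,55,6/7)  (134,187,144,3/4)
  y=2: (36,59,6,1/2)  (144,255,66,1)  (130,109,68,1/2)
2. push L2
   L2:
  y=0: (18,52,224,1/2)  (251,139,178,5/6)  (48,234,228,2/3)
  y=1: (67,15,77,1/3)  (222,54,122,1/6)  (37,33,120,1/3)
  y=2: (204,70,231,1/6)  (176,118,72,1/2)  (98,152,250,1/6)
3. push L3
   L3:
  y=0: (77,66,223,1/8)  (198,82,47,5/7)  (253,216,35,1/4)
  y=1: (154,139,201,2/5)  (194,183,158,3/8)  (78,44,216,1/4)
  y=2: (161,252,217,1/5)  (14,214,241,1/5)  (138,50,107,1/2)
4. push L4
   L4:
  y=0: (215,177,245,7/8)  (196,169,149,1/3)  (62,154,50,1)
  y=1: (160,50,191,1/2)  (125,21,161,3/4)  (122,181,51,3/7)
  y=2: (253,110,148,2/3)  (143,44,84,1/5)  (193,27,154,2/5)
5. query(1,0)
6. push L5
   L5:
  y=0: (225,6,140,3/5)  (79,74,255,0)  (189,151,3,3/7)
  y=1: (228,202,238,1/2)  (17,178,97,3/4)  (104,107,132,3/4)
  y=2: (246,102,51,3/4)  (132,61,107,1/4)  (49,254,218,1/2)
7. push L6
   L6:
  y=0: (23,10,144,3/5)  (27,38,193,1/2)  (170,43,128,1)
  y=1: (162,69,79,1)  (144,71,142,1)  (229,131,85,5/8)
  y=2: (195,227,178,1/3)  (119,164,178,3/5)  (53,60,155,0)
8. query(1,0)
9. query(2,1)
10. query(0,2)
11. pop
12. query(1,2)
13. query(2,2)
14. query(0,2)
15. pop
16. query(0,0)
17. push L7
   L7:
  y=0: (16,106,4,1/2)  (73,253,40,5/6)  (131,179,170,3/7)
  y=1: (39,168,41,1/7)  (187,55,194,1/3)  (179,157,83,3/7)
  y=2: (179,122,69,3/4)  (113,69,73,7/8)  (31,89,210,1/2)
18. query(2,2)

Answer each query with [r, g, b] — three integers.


at x=1,y=0 over L1,L2,L3,L4:
+L1 (α=1/2) → [99/2, 5/2, 243/2]
+L2 (α=5/6) → [2609/12, 465/4, 2023/12]
+L3 (α=5/7) → [8549/42, 1285/14, 3433/42]
+L4 (α=1/3) → [12665/63, 2468/21, 6562/63]
rounded: [201, 118, 104]

query (1,0) [L1,L2,L3,L4,L5,L6] — begin 0,0,0
after L1 α=1/2: [99/2, 5/2, 243/2]
after L2 α=5/6: [2609/12, 465/4, 2023/12]
after L3 α=5/7: [8549/42, 1285/14, 3433/42]
after L4 α=1/3: [12665/63, 2468/21, 6562/63]
after L5 α=0: [12665/63, 2468/21, 6562/63]
after L6 α=1/2: [7183/63, 1633/21, 18721/126]
rounded: [114, 78, 149]

(2,1) stack=L1,L2,L3,L4,L5,L6; from [0,0,0]:
L1 α=3/4: [201/2, 561/4, 108]
L2 α=1/3: [238/3, 209/2, 112]
L3 α=1/4: [79, 715/8, 138]
L4 α=3/7: [682/7, 1801/14, 705/7]
L5 α=3/4: [1433/14, 6295/56, 3477/28]
L6 α=5/8: [20329/112, 55565/448, 22331/224]
→ [182, 124, 100]

(0,2) stack=L1,L2,L3,L4,L5,L6; from [0,0,0]:
L1 α=1/2: [18, 59/2, 3]
L2 α=1/6: [49, 145/4, 41]
L3 α=1/5: [357/5, 397/5, 381/5]
L4 α=2/3: [2887/15, 499/5, 1861/15]
L5 α=3/4: [13957/60, 2029/20, 1039/15]
L6 α=1/3: [19807/90, 1433/10, 4748/45]
rounded: [220, 143, 106]

query (1,2) [L1,L2,L3,L4,L5] — begin 0,0,0
L1 α=1: [144, 255, 66]
L2 α=1/2: [160, 373/2, 69]
L3 α=1/5: [654/5, 192, 517/5]
L4 α=1/5: [3331/25, 812/5, 2488/25]
L5 α=1/4: [13293/100, 2741/20, 10139/100]
rounded: [133, 137, 101]

(2,2) stack=L1,L2,L3,L4,L5; from [0,0,0]:
+L1 (α=1/2) → [65, 109/2, 34]
+L2 (α=1/6) → [141/2, 283/4, 70]
+L3 (α=1/2) → [417/4, 483/8, 177/2]
+L4 (α=2/5) → [559/4, 1881/40, 1147/10]
+L5 (α=1/2) → [755/8, 12041/80, 3327/20]
rounded: [94, 151, 166]

query (0,2) [L1,L2,L3,L4,L5] — begin 0,0,0
+L1 (α=1/2) → [18, 59/2, 3]
+L2 (α=1/6) → [49, 145/4, 41]
+L3 (α=1/5) → [357/5, 397/5, 381/5]
+L4 (α=2/3) → [2887/15, 499/5, 1861/15]
+L5 (α=3/4) → [13957/60, 2029/20, 1039/15]
rounded: [233, 101, 69]

query (0,0) [L1,L2,L3,L4] — begin 0,0,0
L1 α=1/6: [97/3, 28, 1/3]
L2 α=1/2: [151/6, 40, 673/6]
L3 α=1/8: [1519/48, 173/4, 6049/48]
L4 α=7/8: [73759/384, 5129/32, 88369/384]
= [192, 160, 230]

at x=2,y=2 over L1,L2,L3,L4,L7:
+L1 (α=1/2) → [65, 109/2, 34]
+L2 (α=1/6) → [141/2, 283/4, 70]
+L3 (α=1/2) → [417/4, 483/8, 177/2]
+L4 (α=2/5) → [559/4, 1881/40, 1147/10]
+L7 (α=1/2) → [683/8, 5441/80, 3247/20]
→ [85, 68, 162]


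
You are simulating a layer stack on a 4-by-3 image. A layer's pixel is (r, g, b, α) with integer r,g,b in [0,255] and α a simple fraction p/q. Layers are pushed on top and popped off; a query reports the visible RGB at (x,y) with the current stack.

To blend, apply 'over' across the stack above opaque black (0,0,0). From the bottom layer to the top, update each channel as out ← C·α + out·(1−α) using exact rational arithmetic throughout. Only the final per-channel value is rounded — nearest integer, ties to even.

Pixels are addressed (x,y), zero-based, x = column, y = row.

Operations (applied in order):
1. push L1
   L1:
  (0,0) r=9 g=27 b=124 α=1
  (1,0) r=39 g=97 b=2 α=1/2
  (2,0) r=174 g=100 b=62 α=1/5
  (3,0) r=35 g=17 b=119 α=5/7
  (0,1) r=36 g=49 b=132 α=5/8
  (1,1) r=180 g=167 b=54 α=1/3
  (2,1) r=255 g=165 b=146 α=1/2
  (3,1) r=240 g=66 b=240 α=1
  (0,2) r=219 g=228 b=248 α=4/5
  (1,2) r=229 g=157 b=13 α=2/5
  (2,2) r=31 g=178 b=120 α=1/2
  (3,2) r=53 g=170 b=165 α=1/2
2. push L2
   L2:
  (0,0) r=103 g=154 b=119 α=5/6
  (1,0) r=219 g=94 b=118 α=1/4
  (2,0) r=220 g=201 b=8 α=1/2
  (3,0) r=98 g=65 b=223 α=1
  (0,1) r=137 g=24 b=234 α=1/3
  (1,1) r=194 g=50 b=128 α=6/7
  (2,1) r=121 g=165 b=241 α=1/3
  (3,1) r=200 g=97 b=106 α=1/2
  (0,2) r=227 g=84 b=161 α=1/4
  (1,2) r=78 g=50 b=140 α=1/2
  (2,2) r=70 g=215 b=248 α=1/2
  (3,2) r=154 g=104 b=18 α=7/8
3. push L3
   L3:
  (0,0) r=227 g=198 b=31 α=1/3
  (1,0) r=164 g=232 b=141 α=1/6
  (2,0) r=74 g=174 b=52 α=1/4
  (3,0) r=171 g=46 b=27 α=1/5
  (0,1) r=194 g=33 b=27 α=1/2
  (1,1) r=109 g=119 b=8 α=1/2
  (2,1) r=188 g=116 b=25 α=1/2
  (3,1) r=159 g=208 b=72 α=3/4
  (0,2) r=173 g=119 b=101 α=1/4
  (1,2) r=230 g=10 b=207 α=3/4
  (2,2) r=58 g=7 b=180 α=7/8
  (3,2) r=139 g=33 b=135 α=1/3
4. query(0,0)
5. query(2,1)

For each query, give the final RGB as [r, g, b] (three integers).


at x=0,y=0 over L1,L2,L3:
after L1 α=1: [9, 27, 124]
after L2 α=5/6: [262/3, 797/6, 719/6]
after L3 α=1/3: [1205/9, 1391/9, 812/9]
rounded: [134, 155, 90]

query (2,1) [L1,L2,L3] — begin 0,0,0
after L1 α=1/2: [255/2, 165/2, 73]
after L2 α=1/3: [376/3, 110, 129]
after L3 α=1/2: [470/3, 113, 77]
rounded: [157, 113, 77]


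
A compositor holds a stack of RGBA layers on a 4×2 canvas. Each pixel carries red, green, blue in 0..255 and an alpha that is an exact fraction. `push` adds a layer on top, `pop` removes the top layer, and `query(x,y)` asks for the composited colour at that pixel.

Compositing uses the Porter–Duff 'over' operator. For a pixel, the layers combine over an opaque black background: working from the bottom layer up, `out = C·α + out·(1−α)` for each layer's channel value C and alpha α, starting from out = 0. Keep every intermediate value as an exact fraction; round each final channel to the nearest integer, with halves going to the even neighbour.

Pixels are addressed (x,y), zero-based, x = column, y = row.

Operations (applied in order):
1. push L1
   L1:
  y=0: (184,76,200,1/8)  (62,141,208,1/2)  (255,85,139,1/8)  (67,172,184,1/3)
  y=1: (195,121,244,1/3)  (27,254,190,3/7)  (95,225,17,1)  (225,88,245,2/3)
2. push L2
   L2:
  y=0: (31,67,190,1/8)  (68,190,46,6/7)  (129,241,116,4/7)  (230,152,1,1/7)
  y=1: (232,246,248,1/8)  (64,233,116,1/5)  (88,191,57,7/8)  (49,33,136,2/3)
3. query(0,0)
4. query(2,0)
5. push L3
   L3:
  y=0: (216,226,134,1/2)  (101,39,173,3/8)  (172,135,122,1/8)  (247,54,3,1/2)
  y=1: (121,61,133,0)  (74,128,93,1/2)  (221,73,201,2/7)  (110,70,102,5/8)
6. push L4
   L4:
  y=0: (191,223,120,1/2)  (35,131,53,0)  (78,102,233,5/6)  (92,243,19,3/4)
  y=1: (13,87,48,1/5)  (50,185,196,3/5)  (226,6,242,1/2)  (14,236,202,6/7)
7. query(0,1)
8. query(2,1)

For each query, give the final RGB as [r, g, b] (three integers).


(0,0) stack=L1,L2; from [0,0,0]:
L1 α=1/8: [23, 19/2, 25]
L2 α=1/8: [24, 267/16, 365/8]
= [24, 17, 46]

at x=2,y=0 over L1,L2:
after L1 α=1/8: [255/8, 85/8, 139/8]
after L2 α=4/7: [699/8, 7967/56, 4129/56]
= [87, 142, 74]

at x=0,y=1 over L1,L2,L3,L4:
after L1 α=1/3: [65, 121/3, 244/3]
after L2 α=1/8: [687/8, 1585/24, 613/6]
after L3 α=0: [687/8, 1585/24, 613/6]
after L4 α=1/5: [713/10, 2107/30, 274/3]
→ [71, 70, 91]

at x=2,y=1 over L1,L2,L3,L4:
+L1 (α=1) → [95, 225, 17]
+L2 (α=7/8) → [711/8, 781/4, 52]
+L3 (α=2/7) → [1013/8, 4489/28, 662/7]
+L4 (α=1/2) → [2821/16, 4657/56, 1178/7]
rounded: [176, 83, 168]


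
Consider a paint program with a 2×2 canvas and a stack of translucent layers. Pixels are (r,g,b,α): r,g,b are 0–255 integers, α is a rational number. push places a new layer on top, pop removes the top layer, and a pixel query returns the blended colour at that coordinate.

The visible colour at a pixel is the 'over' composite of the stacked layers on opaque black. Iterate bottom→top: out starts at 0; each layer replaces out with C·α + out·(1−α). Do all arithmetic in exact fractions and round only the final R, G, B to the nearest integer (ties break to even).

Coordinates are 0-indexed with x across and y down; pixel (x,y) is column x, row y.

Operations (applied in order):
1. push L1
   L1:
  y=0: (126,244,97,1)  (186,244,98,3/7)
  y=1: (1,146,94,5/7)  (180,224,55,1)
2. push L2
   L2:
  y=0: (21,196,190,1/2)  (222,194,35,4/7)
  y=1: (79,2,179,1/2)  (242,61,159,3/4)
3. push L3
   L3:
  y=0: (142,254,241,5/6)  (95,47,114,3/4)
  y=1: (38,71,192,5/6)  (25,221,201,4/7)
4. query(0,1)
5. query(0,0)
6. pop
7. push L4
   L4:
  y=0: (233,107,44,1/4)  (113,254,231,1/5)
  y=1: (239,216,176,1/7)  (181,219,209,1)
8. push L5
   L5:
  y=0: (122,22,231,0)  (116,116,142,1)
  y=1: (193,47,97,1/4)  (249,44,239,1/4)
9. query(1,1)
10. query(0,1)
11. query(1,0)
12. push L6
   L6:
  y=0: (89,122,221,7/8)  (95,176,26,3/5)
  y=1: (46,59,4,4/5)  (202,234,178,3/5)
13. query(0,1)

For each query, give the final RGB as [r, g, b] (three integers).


query (0,1) [L1,L2,L3] — begin 0,0,0
L1 α=5/7: [5/7, 730/7, 470/7]
L2 α=1/2: [279/7, 372/7, 1723/14]
L3 α=5/6: [1609/42, 2857/42, 15163/84]
→ [38, 68, 181]

at x=0,y=0 over L1,L2,L3:
+L1 (α=1) → [126, 244, 97]
+L2 (α=1/2) → [147/2, 220, 287/2]
+L3 (α=5/6) → [1567/12, 745/3, 899/4]
→ [131, 248, 225]

at x=1,y=1 over L1,L2,L4,L5:
L1 α=1: [180, 224, 55]
L2 α=3/4: [453/2, 407/4, 133]
L4 α=1: [181, 219, 209]
L5 α=1/4: [198, 701/4, 433/2]
→ [198, 175, 216]

query (0,1) [L1,L2,L4,L5] — begin 0,0,0
+L1 (α=5/7) → [5/7, 730/7, 470/7]
+L2 (α=1/2) → [279/7, 372/7, 1723/14]
+L4 (α=1/7) → [3347/49, 3744/49, 6401/49]
+L5 (α=1/4) → [9749/98, 13535/196, 5989/49]
→ [99, 69, 122]

at x=1,y=0 over L1,L2,L4,L5:
L1 α=3/7: [558/7, 732/7, 42]
L2 α=4/7: [7890/49, 7628/49, 38]
L4 α=1/5: [37097/245, 42958/245, 383/5]
L5 α=1: [116, 116, 142]
→ [116, 116, 142]

at x=0,y=1 over L1,L2,L4,L5,L6:
L1 α=5/7: [5/7, 730/7, 470/7]
L2 α=1/2: [279/7, 372/7, 1723/14]
L4 α=1/7: [3347/49, 3744/49, 6401/49]
L5 α=1/4: [9749/98, 13535/196, 5989/49]
L6 α=4/5: [27781/490, 59791/980, 6773/245]
rounded: [57, 61, 28]


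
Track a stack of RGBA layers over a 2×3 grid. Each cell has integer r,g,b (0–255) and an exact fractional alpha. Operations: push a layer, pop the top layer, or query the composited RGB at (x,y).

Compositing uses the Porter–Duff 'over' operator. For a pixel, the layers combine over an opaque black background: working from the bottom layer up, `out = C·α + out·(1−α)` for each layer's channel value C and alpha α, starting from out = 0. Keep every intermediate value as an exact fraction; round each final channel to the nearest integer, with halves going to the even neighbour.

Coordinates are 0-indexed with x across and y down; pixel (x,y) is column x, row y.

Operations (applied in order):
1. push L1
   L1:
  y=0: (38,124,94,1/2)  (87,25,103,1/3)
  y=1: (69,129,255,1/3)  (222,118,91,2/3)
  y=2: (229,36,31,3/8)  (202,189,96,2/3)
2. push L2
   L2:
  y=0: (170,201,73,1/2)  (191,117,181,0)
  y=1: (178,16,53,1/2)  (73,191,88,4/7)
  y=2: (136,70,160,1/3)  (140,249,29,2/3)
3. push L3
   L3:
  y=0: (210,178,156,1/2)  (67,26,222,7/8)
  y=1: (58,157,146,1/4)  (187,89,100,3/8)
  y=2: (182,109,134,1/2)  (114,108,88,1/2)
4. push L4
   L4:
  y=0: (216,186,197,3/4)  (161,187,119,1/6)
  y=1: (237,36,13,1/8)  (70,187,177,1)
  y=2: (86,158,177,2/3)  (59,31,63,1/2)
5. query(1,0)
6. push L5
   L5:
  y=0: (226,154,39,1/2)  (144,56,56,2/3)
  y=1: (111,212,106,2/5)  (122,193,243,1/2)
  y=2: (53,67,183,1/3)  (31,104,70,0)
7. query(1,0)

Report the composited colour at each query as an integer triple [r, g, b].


query (1,0) [L1,L2,L3,L4] — begin 0,0,0
+L1 (α=1/3) → [29, 25/3, 103/3]
+L2 (α=0) → [29, 25/3, 103/3]
+L3 (α=7/8) → [249/4, 571/24, 4765/24]
+L4 (α=1/6) → [1889/24, 7343/144, 26681/144]
rounded: [79, 51, 185]

at x=1,y=0 over L1,L2,L3,L4,L5:
L1 α=1/3: [29, 25/3, 103/3]
L2 α=0: [29, 25/3, 103/3]
L3 α=7/8: [249/4, 571/24, 4765/24]
L4 α=1/6: [1889/24, 7343/144, 26681/144]
L5 α=2/3: [8801/72, 23471/432, 42809/432]
rounded: [122, 54, 99]


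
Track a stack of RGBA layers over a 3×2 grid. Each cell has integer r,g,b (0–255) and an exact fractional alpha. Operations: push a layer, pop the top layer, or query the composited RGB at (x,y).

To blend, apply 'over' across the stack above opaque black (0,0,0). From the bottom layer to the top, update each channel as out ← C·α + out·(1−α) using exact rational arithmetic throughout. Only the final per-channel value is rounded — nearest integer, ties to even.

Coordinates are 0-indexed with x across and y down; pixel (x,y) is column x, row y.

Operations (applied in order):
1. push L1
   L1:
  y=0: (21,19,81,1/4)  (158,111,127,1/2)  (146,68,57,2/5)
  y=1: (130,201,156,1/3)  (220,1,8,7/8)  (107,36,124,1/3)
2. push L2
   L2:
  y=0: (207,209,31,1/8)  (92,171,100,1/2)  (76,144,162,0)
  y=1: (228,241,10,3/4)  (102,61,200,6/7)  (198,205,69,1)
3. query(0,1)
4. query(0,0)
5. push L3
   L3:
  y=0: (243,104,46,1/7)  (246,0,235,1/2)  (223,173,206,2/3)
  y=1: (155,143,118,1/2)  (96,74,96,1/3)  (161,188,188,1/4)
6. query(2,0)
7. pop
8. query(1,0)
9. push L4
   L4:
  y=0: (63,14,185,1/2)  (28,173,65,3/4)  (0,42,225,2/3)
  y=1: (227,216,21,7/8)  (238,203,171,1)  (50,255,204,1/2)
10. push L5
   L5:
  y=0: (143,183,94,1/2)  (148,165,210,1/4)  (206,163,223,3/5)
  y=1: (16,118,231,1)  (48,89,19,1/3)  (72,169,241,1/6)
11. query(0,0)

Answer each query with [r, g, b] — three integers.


(0,1) stack=L1,L2; from [0,0,0]:
L1 α=1/3: [130/3, 67, 52]
L2 α=3/4: [1091/6, 395/2, 41/2]
rounded: [182, 198, 20]

query (0,0) [L1,L2] — begin 0,0,0
after L1 α=1/4: [21/4, 19/4, 81/4]
after L2 α=1/8: [975/32, 969/32, 691/32]
= [30, 30, 22]

at x=2,y=0 over L1,L2,L3:
+L1 (α=2/5) → [292/5, 136/5, 114/5]
+L2 (α=0) → [292/5, 136/5, 114/5]
+L3 (α=2/3) → [2522/15, 622/5, 2174/15]
→ [168, 124, 145]

(1,0) stack=L1,L2; from [0,0,0]:
L1 α=1/2: [79, 111/2, 127/2]
L2 α=1/2: [171/2, 453/4, 327/4]
→ [86, 113, 82]

query (0,0) [L1,L2,L4,L5] — begin 0,0,0
after L1 α=1/4: [21/4, 19/4, 81/4]
after L2 α=1/8: [975/32, 969/32, 691/32]
after L4 α=1/2: [2991/64, 1417/64, 6611/64]
after L5 α=1/2: [12143/128, 13129/128, 12627/128]
rounded: [95, 103, 99]


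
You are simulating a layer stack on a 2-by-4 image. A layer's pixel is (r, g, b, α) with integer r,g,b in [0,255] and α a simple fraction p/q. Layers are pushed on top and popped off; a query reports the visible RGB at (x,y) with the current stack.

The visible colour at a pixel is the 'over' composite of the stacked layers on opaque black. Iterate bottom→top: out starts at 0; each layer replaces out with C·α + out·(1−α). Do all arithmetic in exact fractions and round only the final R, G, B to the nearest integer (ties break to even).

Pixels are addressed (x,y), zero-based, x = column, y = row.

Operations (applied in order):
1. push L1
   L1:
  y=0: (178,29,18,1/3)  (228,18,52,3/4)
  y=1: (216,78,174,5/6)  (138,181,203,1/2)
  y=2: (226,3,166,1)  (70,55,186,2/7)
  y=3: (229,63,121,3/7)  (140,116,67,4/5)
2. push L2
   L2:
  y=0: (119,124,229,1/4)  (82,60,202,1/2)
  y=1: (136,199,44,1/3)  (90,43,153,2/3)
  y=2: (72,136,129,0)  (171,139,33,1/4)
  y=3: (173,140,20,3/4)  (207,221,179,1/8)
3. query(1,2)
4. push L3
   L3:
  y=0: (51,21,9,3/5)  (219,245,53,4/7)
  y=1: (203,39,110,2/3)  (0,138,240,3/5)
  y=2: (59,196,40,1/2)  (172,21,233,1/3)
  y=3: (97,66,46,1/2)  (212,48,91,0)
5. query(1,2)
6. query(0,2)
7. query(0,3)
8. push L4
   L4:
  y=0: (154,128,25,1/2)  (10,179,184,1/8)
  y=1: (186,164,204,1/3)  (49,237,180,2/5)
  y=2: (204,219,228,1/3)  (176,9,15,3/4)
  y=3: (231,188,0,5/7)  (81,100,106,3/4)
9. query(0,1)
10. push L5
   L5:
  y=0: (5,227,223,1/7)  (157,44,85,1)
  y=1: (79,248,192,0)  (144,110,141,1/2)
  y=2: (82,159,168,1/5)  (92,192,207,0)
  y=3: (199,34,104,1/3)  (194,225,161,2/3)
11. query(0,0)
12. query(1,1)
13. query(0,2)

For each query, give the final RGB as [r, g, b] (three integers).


query (1,2) [L1,L2] — begin 0,0,0
+L1 (α=2/7) → [20, 110/7, 372/7]
+L2 (α=1/4) → [231/4, 1303/28, 1347/28]
→ [58, 47, 48]

at x=1,y=2 over L1,L2,L3:
L1 α=2/7: [20, 110/7, 372/7]
L2 α=1/4: [231/4, 1303/28, 1347/28]
L3 α=1/3: [575/6, 1597/42, 4609/42]
rounded: [96, 38, 110]

(0,2) stack=L1,L2,L3; from [0,0,0]:
+L1 (α=1) → [226, 3, 166]
+L2 (α=0) → [226, 3, 166]
+L3 (α=1/2) → [285/2, 199/2, 103]
→ [142, 100, 103]

(0,3) stack=L1,L2,L3; from [0,0,0]:
L1 α=3/7: [687/7, 27, 363/7]
L2 α=3/4: [1080/7, 447/4, 783/28]
L3 α=1/2: [1759/14, 711/8, 2071/56]
= [126, 89, 37]

query (0,1) [L1,L2,L3,L4] — begin 0,0,0
+L1 (α=5/6) → [180, 65, 145]
+L2 (α=1/3) → [496/3, 329/3, 334/3]
+L3 (α=2/3) → [1714/9, 563/9, 994/9]
+L4 (α=1/3) → [5102/27, 2602/27, 3824/27]
→ [189, 96, 142]

query (0,0) [L1,L2,L3,L4,L5] — begin 0,0,0
after L1 α=1/3: [178/3, 29/3, 6]
after L2 α=1/4: [297/4, 153/4, 247/4]
after L3 α=3/5: [603/10, 279/10, 301/10]
after L4 α=1/2: [2143/20, 1559/20, 551/20]
after L5 α=1/7: [6479/70, 6947/70, 3883/70]
→ [93, 99, 55]

query (1,1) [L1,L2,L3,L4,L5] — begin 0,0,0
+L1 (α=1/2) → [69, 181/2, 203/2]
+L2 (α=2/3) → [83, 353/6, 815/6]
+L3 (α=3/5) → [166/5, 319/3, 595/3]
+L4 (α=2/5) → [988/25, 793/5, 191]
+L5 (α=1/2) → [2294/25, 1343/10, 166]
= [92, 134, 166]

(0,2) stack=L1,L2,L3,L4,L5; from [0,0,0]:
+L1 (α=1) → [226, 3, 166]
+L2 (α=0) → [226, 3, 166]
+L3 (α=1/2) → [285/2, 199/2, 103]
+L4 (α=1/3) → [163, 418/3, 434/3]
+L5 (α=1/5) → [734/5, 2149/15, 448/3]
→ [147, 143, 149]
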